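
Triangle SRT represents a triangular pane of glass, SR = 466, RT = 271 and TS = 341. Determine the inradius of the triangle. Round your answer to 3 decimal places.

84.775

Semiperimeter s = (271 + 341 + 466)/2 = 539.
Heron's formula: area = √(539·268·198·73) ≈ 45694.
Inradius = area/s = 45694/539 ≈ 84.775.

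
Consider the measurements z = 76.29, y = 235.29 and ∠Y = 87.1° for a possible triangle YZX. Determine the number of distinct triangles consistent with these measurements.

1

z·sin Y = 76.29·sin(87.1°) ≈ 76.19.
Since y ≥ z, exactly one triangle exists.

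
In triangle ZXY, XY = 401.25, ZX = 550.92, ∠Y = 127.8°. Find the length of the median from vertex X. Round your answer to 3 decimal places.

Law of sines: sin Z = XY·sin Y/ZX ≈ 0.57549.
Since ZX ≥ XY, only the acute value applies: ∠Z ≈ 35.13°.
Then ∠X = 180° − ∠Y − ∠Z ≈ 17.07°.
Law of sines gives YZ = ZX·sin X/sin Y ≈ 204.62.
Median from X: ½√(2·ZX² + 2·XY² − YZ²) ≈ 470.95.

m_X ≈ 470.946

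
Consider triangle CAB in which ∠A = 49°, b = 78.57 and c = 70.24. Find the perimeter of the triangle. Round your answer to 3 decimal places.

By the law of cosines, a² = b² + c² − 2·b·c·cos A = 3865.6, so a ≈ 62.174.
Semiperimeter s = (70.24+62.174+78.57)/2 = 105.49.
Perimeter = 70.24 + 62.174 + 78.57 = 210.98.

perimeter ≈ 210.984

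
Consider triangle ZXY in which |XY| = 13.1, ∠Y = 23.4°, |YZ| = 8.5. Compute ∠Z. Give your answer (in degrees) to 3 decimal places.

By the law of cosines, |ZX|² = |XY|² + |YZ|² − 2·|XY|·|YZ|·cos Y = 39.476, so |ZX| ≈ 6.283.
Law of cosines again: cos Z = (|YZ|² + |ZX|² − |XY|²)/(2·|YZ|·|ZX|) ≈ -0.56065, so ∠Z ≈ 124.10°.

124.101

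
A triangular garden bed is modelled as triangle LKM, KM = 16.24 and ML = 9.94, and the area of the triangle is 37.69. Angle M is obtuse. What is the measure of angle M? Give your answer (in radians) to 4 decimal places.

From area = ½·KM·ML·sin M, we get sin M = 2·area/(KM·ML) ≈ 0.46696.
Taking the obtuse solution, ∠M ≈ 2.656 rad.

∠M ≈ 2.6557 rad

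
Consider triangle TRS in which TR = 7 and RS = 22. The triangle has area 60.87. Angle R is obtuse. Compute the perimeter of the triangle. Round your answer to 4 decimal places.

perimeter ≈ 55.8632

From area = ½·TR·RS·sin R, we get sin R = 2·area/(TR·RS) ≈ 0.79052.
Taking the obtuse solution, ∠R ≈ 127.77°.
Law of cosines then gives ST ≈ 26.863.
Perimeter = 22 + 26.863 + 7 = 55.863.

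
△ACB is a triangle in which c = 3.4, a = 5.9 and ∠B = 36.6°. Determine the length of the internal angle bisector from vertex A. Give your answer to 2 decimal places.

2.03

By the law of cosines, b² = a² + c² − 2·a·c·cos B = 14.161, so b ≈ 3.7631.
Law of cosines again: cos A = (c² + b² − a²)/(2·c·b) ≈ -0.35519, so ∠A ≈ 110.81°.
The bisector from A has length 2·c·b·cos(∠A/2)/(c+b) ≈ 2.0284.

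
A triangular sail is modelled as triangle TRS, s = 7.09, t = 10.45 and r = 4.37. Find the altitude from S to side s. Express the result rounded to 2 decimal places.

Semiperimeter p = (10.45 + 4.37 + 7.09)/2 = 10.955.
Heron's formula: area = √(10.955·0.505·6.585·3.865) ≈ 11.866.
The altitude from S has length 2·area/s ≈ 3.3473.

3.35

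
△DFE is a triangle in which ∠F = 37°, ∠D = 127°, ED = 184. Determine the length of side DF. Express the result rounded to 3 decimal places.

The third angle is ∠E = 180° − ∠D − ∠F = 16.00°.
Law of sines: DF = ED·sin E/sin F ≈ 84.274.

84.274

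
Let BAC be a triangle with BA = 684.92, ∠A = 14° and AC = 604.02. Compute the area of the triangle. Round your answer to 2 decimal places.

area ≈ 50042.19

Area = ½·BA·AC·sin A ≈ 50042.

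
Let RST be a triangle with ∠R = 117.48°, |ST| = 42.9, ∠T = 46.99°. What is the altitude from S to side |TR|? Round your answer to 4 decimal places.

The third angle is ∠S = 180° − ∠T − ∠R = 15.53°.
Law of sines: |TR| = |ST|·sin S/sin R ≈ 12.947.
Law of sines: |RS| = |ST|·sin T/sin R ≈ 35.36.
Area = ½·|ST|·|TR|·sin T ≈ 203.07.
The altitude from S has length 2·area/|TR| ≈ 31.37.

31.3700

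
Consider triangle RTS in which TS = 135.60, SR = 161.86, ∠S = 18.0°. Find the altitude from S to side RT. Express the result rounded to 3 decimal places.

h_S ≈ 127.313

By the law of cosines, RT² = TS² + SR² − 2·TS·SR·cos S = 2838, so RT ≈ 53.273.
Area = ½·TS·SR·sin S ≈ 3391.2.
The altitude from S has length 2·area/RT ≈ 127.31.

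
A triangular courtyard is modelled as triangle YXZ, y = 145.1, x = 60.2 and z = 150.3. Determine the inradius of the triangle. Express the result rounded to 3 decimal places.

r ≈ 24.388

Semiperimeter s = (145.1 + 60.2 + 150.3)/2 = 177.8.
Heron's formula: area = √(177.8·32.7·117.6·27.5) ≈ 4336.2.
Inradius = area/s = 4336.2/177.8 ≈ 24.388.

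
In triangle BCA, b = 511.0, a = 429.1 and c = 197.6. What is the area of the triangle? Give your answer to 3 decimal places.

area ≈ 41319.942

Semiperimeter s = (511 + 197.6 + 429.1)/2 = 568.85.
Heron's formula: area = √(568.85·57.85·371.25·139.75) ≈ 41320.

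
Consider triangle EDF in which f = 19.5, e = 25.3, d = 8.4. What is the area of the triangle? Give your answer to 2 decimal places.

Semiperimeter s = (25.3 + 8.4 + 19.5)/2 = 26.6.
Heron's formula: area = √(26.6·1.3·18.2·7.1) ≈ 66.846.

area ≈ 66.85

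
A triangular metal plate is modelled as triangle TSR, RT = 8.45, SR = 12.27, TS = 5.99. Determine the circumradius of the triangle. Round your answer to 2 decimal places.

6.79

By the law of cosines, cos T = (RT² + TS² − SR²) / (2·RT·TS) ≈ -0.42744, so ∠T ≈ 115.31°.
Circumradius = SR/(2 sin T) ≈ 6.7862.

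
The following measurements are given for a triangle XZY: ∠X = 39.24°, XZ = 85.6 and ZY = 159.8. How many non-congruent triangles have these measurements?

XZ·sin X = 85.6·sin(39.24°) ≈ 54.15.
Since ZY ≥ XZ, exactly one triangle exists.

1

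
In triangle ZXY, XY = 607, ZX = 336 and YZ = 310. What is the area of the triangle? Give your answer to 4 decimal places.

Semiperimeter s = (607 + 310 + 336)/2 = 626.5.
Heron's formula: area = √(626.5·19.5·316.5·290.5) ≈ 33515.

33514.8877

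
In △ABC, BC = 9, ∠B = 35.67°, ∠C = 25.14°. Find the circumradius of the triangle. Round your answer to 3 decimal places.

R ≈ 5.155

The third angle is ∠A = 180° − ∠B − ∠C = 119.19°.
Law of sines: CA = BC·sin B/sin A ≈ 6.0115.
Law of sines: AB = BC·sin C/sin A ≈ 4.3797.
Circumradius = BC/(2 sin A) ≈ 5.1546.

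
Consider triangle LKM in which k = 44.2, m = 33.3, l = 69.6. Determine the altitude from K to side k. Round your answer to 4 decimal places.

Semiperimeter s = (69.6 + 44.2 + 33.3)/2 = 73.55.
Heron's formula: area = √(73.55·3.95·29.35·40.25) ≈ 585.84.
The altitude from K has length 2·area/k ≈ 26.508.

h_K ≈ 26.5085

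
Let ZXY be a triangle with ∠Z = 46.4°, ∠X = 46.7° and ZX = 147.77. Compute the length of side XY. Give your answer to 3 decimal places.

107.168

The third angle is ∠Y = 180° − ∠Z − ∠X = 86.90°.
Law of sines: XY = ZX·sin Z/sin Y ≈ 107.17.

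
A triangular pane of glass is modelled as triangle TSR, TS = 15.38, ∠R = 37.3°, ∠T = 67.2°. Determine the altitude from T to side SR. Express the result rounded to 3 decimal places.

The third angle is ∠S = 180° − ∠R − ∠T = 75.50°.
Law of sines: SR = TS·sin T/sin R ≈ 23.397.
Law of sines: RT = TS·sin S/sin R ≈ 24.572.
Area = ½·TS·SR·sin S ≈ 174.19.
The altitude from T has length 2·area/SR ≈ 14.89.

14.890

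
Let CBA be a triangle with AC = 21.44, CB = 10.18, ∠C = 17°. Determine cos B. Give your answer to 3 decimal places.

cos B ≈ -0.855

By the law of cosines, BA² = AC² + CB² − 2·AC·CB·cos C = 145.86, so BA ≈ 12.077.
Law of cosines again: cos B = (CB² + BA² − AC²)/(2·CB·BA) ≈ -0.85476, so ∠B ≈ 148.73°.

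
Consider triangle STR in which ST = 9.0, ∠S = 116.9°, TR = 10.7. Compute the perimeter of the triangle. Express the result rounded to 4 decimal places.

perimeter ≈ 22.7041

Law of sines: sin R = ST·sin S/TR ≈ 0.75011.
Since TR ≥ ST, only the acute value applies: ∠R ≈ 48.60°.
Then ∠T = 180° − ∠S − ∠R ≈ 14.50°.
Law of sines gives RS = TR·sin T/sin S ≈ 3.0041.
Semiperimeter s = (10.7+3.0041+9)/2 = 11.352.
Perimeter = 10.7 + 3.0041 + 9 = 22.704.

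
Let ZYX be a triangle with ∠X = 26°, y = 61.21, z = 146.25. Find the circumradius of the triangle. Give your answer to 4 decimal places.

108.4684

By the law of cosines, x² = z² + y² − 2·z·y·cos X = 9043.8, so x ≈ 95.099.
Area = ½·z·y·sin X ≈ 1962.1.
Circumradius = x/(2 sin X) ≈ 108.47.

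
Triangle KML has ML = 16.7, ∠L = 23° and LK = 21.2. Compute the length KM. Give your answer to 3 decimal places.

By the law of cosines, KM² = ML² + LK² − 2·ML·LK·cos L = 76.539, so KM ≈ 8.7487.

8.749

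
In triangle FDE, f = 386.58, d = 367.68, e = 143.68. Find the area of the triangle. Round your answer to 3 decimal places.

26365.803

Semiperimeter s = (386.58 + 367.68 + 143.68)/2 = 448.97.
Heron's formula: area = √(448.97·62.39·81.29·305.29) ≈ 26366.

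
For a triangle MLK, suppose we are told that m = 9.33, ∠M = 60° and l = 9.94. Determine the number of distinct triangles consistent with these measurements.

2

l·sin M = 9.94·sin(60°) ≈ 8.608.
Since l sin M < m < l (8.608 < 9.33 < 9.94), two triangles exist.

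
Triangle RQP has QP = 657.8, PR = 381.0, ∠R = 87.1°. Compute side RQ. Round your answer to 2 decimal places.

555.85

Law of sines: sin Q = PR·sin R/QP ≈ 0.57846.
Since QP ≥ PR, only the acute value applies: ∠Q ≈ 35.34°.
Then ∠P = 180° − ∠R − ∠Q ≈ 57.56°.
Law of sines gives RQ = QP·sin P/sin R ≈ 555.85.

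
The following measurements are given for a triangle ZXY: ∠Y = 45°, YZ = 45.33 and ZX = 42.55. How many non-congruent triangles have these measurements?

YZ·sin Y = 45.33·sin(45°) ≈ 32.05.
Since YZ sin Y < ZX < YZ (32.05 < 42.55 < 45.33), two triangles exist.

2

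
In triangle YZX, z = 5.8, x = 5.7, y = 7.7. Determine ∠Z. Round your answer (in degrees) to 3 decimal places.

By the law of cosines, cos Z = (x² + y² − z²) / (2·x·y) ≈ 0.66234, so ∠Z ≈ 48.52°.

48.522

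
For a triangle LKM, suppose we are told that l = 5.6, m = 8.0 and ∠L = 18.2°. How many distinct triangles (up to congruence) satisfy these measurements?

2

m·sin L = 8.0·sin(18.2°) ≈ 2.499.
Since m sin L < l < m (2.499 < 5.6 < 8.0), two triangles exist.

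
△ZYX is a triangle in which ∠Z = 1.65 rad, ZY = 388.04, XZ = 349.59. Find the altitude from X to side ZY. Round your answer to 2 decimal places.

h_X ≈ 348.49

By the law of cosines, YX² = XZ² + ZY² − 2·XZ·ZY·cos Z = 2.9425e+05, so YX ≈ 542.45.
Area = ½·XZ·ZY·sin Z ≈ 67615.
The altitude from X has length 2·area/ZY ≈ 348.49.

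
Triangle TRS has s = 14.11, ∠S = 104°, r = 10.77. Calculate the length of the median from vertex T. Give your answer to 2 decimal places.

12.07

Law of sines: sin R = r·sin S/s ≈ 0.74062.
Since s ≥ r, only the acute value applies: ∠R ≈ 47.78°.
Then ∠T = 180° − ∠S − ∠R ≈ 28.22°.
Law of sines gives t = s·sin T/sin S ≈ 6.8754.
Median from T: ½√(2·r² + 2·s² − t²) ≈ 12.072.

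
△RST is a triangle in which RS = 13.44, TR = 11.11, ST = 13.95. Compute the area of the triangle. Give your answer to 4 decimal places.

Semiperimeter s = (13.95 + 11.11 + 13.44)/2 = 19.25.
Heron's formula: area = √(19.25·5.3·8.14·5.81) ≈ 69.463.

69.4630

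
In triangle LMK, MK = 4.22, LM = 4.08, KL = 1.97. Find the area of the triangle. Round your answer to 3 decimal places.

area ≈ 3.961

Semiperimeter s = (4.22 + 1.97 + 4.08)/2 = 5.135.
Heron's formula: area = √(5.135·0.915·3.165·1.055) ≈ 3.9609.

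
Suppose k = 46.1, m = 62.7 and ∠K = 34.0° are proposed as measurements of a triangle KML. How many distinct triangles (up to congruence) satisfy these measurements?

m·sin K = 62.7·sin(34.0°) ≈ 35.06.
Since m sin K < k < m (35.06 < 46.1 < 62.7), two triangles exist.

2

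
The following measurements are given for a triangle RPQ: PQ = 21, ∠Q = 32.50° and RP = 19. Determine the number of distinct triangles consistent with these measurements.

PQ·sin Q = 21·sin(32.50°) ≈ 11.28.
Since PQ sin Q < RP < PQ (11.28 < 19 < 21), two triangles exist.

2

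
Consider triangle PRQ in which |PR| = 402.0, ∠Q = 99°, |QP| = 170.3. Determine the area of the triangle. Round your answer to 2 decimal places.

Law of sines: sin R = |QP|·sin Q/|PR| ≈ 0.41842.
Since |PR| ≥ |QP|, only the acute value applies: ∠R ≈ 24.73°.
Then ∠P = 180° − ∠Q − ∠R ≈ 56.27°.
Law of sines gives |RQ| = |PR|·sin P/sin Q ≈ 338.48.
Area = ½·|PR|·|QP|·sin P ≈ 28467.

28466.55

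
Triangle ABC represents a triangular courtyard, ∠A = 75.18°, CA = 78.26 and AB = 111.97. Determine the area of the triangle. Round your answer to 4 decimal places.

Area = ½·CA·AB·sin A ≈ 4235.6.

4235.6356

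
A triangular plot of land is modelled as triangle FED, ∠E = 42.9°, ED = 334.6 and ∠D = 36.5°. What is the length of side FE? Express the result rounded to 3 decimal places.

202.483

The third angle is ∠F = 180° − ∠E − ∠D = 100.60°.
Law of sines: FE = ED·sin D/sin F ≈ 202.48.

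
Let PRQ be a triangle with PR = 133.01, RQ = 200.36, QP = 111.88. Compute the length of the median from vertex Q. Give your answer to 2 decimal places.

Median from Q: ½√(2·RQ² + 2·QP² − PR²) ≈ 148.01.

148.01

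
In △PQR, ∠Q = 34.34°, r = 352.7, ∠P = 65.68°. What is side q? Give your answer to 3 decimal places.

The third angle is ∠R = 180° − ∠P − ∠Q = 79.98°.
Law of sines: q = r·sin Q/sin R ≈ 202.04.

202.041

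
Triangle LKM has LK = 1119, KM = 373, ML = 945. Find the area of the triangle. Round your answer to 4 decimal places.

area ≈ 167440.2171

Semiperimeter s = (373 + 945 + 1119)/2 = 1218.5.
Heron's formula: area = √(1218.5·845.5·273.5·99.5) ≈ 1.6744e+05.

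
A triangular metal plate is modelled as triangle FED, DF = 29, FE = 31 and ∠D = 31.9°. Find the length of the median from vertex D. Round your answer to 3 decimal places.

m_D ≈ 38.857

Law of sines: sin E = DF·sin D/FE ≈ 0.49435.
Since FE ≥ DF, only the acute value applies: ∠E ≈ 29.63°.
Then ∠F = 180° − ∠D − ∠E ≈ 118.47°.
Law of sines gives ED = FE·sin F/sin D ≈ 51.567.
Median from D: ½√(2·ED² + 2·DF² − FE²) ≈ 38.857.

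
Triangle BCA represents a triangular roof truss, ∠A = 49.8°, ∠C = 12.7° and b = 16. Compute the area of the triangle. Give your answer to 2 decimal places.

24.23

The third angle is ∠B = 180° − ∠C − ∠A = 117.50°.
Law of sines: c = b·sin C/sin B ≈ 3.9656.
Law of sines: a = b·sin A/sin B ≈ 13.777.
Area = ½·b·c·sin A ≈ 24.231.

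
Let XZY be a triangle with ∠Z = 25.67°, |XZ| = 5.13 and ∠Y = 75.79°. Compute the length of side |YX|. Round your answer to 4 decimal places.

The third angle is ∠X = 180° − ∠Z − ∠Y = 78.54°.
Law of sines: |YX| = |XZ|·sin Z/sin Y ≈ 2.2924.

2.2924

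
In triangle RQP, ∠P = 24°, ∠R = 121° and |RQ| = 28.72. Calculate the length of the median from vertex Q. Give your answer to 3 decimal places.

The third angle is ∠Q = 180° − ∠P − ∠R = 35.00°.
Law of sines: |QP| = |RQ|·sin R/sin P ≈ 60.525.
Law of sines: |PR| = |RQ|·sin Q/sin P ≈ 40.501.
Median from Q: ½√(2·|RQ|² + 2·|QP|² − |PR|²) ≈ 42.825.

m_Q ≈ 42.825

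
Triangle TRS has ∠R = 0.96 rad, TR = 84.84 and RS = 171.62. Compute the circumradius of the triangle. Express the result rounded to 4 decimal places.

86.2098

By the law of cosines, ST² = TR² + RS² − 2·TR·RS·cos R = 19950, so ST ≈ 141.24.
Area = ½·TR·RS·sin R ≈ 5963.8.
Circumradius = ST/(2 sin R) ≈ 86.21.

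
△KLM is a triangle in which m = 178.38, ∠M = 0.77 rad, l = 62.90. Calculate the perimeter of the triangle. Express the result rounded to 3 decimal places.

perimeter ≈ 459.359

Law of sines: sin L = l·sin M/m ≈ 0.24547.
Since m ≥ l, only the acute value applies: ∠L ≈ 0.248 rad.
Then ∠K = π − ∠M − ∠L ≈ 2.124 rad.
Law of sines gives k = m·sin K/sin M ≈ 218.08.
Semiperimeter s = (218.08+62.9+178.38)/2 = 229.68.
Perimeter = 218.08 + 62.9 + 178.38 = 459.36.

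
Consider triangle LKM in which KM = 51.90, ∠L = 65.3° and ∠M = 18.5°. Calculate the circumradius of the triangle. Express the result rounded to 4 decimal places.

28.5633

The third angle is ∠K = 180° − ∠M − ∠L = 96.20°.
Law of sines: ML = KM·sin K/sin L ≈ 56.792.
Law of sines: LK = KM·sin M/sin L ≈ 18.127.
Circumradius = KM/(2 sin L) ≈ 28.563.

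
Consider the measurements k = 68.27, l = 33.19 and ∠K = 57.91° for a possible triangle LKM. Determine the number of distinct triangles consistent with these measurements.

1

l·sin K = 33.19·sin(57.91°) ≈ 28.12.
Since k ≥ l, exactly one triangle exists.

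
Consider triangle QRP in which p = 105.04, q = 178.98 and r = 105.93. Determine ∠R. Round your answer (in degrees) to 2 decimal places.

By the law of cosines, cos R = (p² + q² − r²) / (2·p·q) ≈ 0.84697, so ∠R ≈ 32.12°.

∠R ≈ 32.12°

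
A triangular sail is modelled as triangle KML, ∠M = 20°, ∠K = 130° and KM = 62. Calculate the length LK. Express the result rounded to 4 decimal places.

The third angle is ∠L = 180° − ∠K − ∠M = 30.00°.
Law of sines: LK = KM·sin M/sin L ≈ 42.41.

42.4105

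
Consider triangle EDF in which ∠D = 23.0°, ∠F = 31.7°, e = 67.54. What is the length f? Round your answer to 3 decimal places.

43.486

The third angle is ∠E = 180° − ∠D − ∠F = 125.30°.
Law of sines: f = e·sin F/sin E ≈ 43.486.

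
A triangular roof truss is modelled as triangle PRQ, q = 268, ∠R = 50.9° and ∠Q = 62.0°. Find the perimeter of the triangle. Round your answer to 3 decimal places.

The third angle is ∠P = 180° − ∠R − ∠Q = 67.10°.
Law of sines: p = q·sin P/sin Q ≈ 279.61.
Law of sines: r = q·sin R/sin Q ≈ 235.55.
Semiperimeter s = (279.61+235.55+268)/2 = 391.58.
Perimeter = 279.61 + 235.55 + 268 = 783.16.

perimeter ≈ 783.159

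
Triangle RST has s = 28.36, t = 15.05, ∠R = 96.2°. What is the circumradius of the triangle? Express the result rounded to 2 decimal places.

By the law of cosines, r² = s² + t² − 2·s·t·cos R = 1123, so r ≈ 33.511.
Area = ½·s·t·sin R ≈ 212.16.
Circumradius = r/(2 sin R) ≈ 16.854.

16.85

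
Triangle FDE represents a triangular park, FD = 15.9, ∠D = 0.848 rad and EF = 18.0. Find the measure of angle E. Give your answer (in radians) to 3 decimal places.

Law of sines: sin E = FD·sin D/EF ≈ 0.66246.
Since EF ≥ FD, only the acute value applies: ∠E ≈ 0.724 rad.
Then ∠F = π − ∠D − ∠E ≈ 1.569 rad.

∠E ≈ 0.724 rad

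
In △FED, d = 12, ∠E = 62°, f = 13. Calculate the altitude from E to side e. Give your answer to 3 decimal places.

10.674

By the law of cosines, e² = d² + f² − 2·d·f·cos E = 166.52, so e ≈ 12.904.
Area = ½·d·f·sin E ≈ 68.87.
The altitude from E has length 2·area/e ≈ 10.674.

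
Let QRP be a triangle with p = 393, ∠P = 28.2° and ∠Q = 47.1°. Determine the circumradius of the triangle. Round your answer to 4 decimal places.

The third angle is ∠R = 180° − ∠P − ∠Q = 104.70°.
Law of sines: q = p·sin Q/sin P ≈ 609.22.
Law of sines: r = p·sin R/sin P ≈ 804.43.
Circumradius = p/(2 sin P) ≈ 415.83.

415.8283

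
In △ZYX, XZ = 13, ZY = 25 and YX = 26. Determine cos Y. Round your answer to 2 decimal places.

By the law of cosines, cos Y = (ZY² + YX² − XZ²) / (2·ZY·YX) ≈ 0.87077, so ∠Y ≈ 29.45°.

cos Y ≈ 0.87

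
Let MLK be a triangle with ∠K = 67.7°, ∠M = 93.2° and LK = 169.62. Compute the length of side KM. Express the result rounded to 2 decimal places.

55.59

The third angle is ∠L = 180° − ∠K − ∠M = 19.10°.
Law of sines: KM = LK·sin L/sin M ≈ 55.589.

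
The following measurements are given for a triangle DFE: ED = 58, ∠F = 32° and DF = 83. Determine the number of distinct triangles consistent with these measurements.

DF·sin F = 83·sin(32°) ≈ 43.98.
Since DF sin F < ED < DF (43.98 < 58 < 83), two triangles exist.

2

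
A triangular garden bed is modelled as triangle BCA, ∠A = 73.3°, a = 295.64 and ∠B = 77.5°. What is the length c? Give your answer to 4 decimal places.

The third angle is ∠C = 180° − ∠A − ∠B = 29.20°.
Law of sines: c = a·sin C/sin A ≈ 150.58.

150.5820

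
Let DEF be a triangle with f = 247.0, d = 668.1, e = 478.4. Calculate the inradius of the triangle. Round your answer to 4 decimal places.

Semiperimeter s = (668.1 + 478.4 + 247)/2 = 696.75.
Heron's formula: area = √(696.75·28.65·218.35·449.75) ≈ 44275.
Inradius = area/s = 44275/696.75 ≈ 63.546.

63.5457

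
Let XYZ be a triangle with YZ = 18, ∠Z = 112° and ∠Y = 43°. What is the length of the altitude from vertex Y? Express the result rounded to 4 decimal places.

The third angle is ∠X = 180° − ∠Y − ∠Z = 25.00°.
Law of sines: ZX = YZ·sin Y/sin X ≈ 29.047.
Law of sines: XY = YZ·sin Z/sin X ≈ 39.49.
Area = ½·YZ·ZX·sin Z ≈ 242.39.
The altitude from Y has length 2·area/ZX ≈ 16.689.

16.6893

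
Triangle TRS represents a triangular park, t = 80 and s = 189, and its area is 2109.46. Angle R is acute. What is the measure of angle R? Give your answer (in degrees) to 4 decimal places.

From area = ½·s·t·sin R, we get sin R = 2·area/(s·t) ≈ 0.27903.
Taking the acute solution, ∠R ≈ 16.20°.

∠R ≈ 16.2023°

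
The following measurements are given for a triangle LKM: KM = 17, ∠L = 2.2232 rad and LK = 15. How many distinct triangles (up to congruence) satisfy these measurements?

1

LK·sin L = 15·sin(2.2232 rad) ≈ 11.92.
Since ∠L is not acute, a triangle exists only if KM > LK; here KM > LK, so there is exactly one triangle.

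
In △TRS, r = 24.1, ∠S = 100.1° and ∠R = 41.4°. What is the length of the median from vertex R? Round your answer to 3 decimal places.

27.491

The third angle is ∠T = 180° − ∠R − ∠S = 38.50°.
Law of sines: t = r·sin T/sin R ≈ 22.686.
Law of sines: s = r·sin S/sin R ≈ 35.878.
Median from R: ½√(2·s² + 2·t² − r²) ≈ 27.491.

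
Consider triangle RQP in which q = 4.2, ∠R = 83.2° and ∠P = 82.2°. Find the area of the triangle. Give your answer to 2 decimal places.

The third angle is ∠Q = 180° − ∠P − ∠R = 14.60°.
Law of sines: r = q·sin R/sin Q ≈ 16.545.
Law of sines: p = q·sin P/sin Q ≈ 16.508.
Area = ½·q·r·sin P ≈ 34.423.

34.42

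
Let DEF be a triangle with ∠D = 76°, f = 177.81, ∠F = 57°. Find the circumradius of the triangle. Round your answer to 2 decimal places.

R ≈ 106.01

The third angle is ∠E = 180° − ∠F − ∠D = 47.00°.
Law of sines: d = f·sin D/sin F ≈ 205.72.
Law of sines: e = f·sin E/sin F ≈ 155.06.
Circumradius = f/(2 sin F) ≈ 106.01.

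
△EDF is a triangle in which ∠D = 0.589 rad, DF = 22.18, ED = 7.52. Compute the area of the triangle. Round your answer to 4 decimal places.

Area = ½·ED·DF·sin D ≈ 46.329.

area ≈ 46.3294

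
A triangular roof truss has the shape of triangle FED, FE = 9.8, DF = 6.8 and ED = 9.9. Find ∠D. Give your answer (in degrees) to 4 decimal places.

By the law of cosines, cos D = (ED² + DF² − FE²) / (2·ED·DF) ≈ 0.35807, so ∠D ≈ 69.02°.

69.0185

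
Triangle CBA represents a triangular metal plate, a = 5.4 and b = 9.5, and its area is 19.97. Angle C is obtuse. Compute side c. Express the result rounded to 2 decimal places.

13.56

From area = ½·b·a·sin C, we get sin C = 2·area/(b·a) ≈ 0.77856.
Taking the obtuse solution, ∠C ≈ 2.2492 rad.
Law of cosines then gives c ≈ 13.557.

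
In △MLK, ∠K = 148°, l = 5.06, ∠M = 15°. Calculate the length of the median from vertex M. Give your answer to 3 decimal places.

m_M ≈ 7.060

The third angle is ∠L = 180° − ∠K − ∠M = 17.00°.
Law of sines: m = l·sin M/sin L ≈ 4.4793.
Law of sines: k = l·sin K/sin L ≈ 9.1712.
Median from M: ½√(2·l² + 2·k² − m²) ≈ 7.0598.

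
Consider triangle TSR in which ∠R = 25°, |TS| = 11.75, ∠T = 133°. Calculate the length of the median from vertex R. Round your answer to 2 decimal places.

15.05

The third angle is ∠S = 180° − ∠R − ∠T = 22.00°.
Law of sines: |SR| = |TS|·sin T/sin R ≈ 20.334.
Law of sines: |RT| = |TS|·sin S/sin R ≈ 10.415.
Median from R: ½√(2·|SR|² + 2·|RT|² − |TS|²) ≈ 15.048.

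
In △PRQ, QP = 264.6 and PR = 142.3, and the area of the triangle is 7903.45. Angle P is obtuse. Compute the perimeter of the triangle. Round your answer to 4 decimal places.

perimeter ≈ 805.1591

From area = ½·QP·PR·sin P, we get sin P = 2·area/(QP·PR) ≈ 0.41981.
Taking the obtuse solution, ∠P ≈ 155.18°.
Law of cosines then gives RQ ≈ 398.26.
Perimeter = 398.26 + 264.6 + 142.3 = 805.16.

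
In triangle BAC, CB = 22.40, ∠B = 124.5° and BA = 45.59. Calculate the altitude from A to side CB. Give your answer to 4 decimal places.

h_A ≈ 37.5719

By the law of cosines, AC² = CB² + BA² − 2·CB·BA·cos B = 3737.1, so AC ≈ 61.131.
Area = ½·CB·BA·sin B ≈ 420.81.
The altitude from A has length 2·area/CB ≈ 37.572.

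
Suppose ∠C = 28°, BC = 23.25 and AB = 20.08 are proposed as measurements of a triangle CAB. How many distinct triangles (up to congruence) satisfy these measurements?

2

BC·sin C = 23.25·sin(28°) ≈ 10.92.
Since BC sin C < AB < BC (10.92 < 20.08 < 23.25), two triangles exist.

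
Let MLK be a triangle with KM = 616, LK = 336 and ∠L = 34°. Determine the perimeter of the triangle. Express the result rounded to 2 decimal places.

Law of sines: sin M = LK·sin L/KM ≈ 0.30501.
Since KM ≥ LK, only the acute value applies: ∠M ≈ 17.76°.
Then ∠K = 180° − ∠L − ∠M ≈ 128.24°.
Law of sines gives ML = KM·sin K/sin L ≈ 865.2.
Semiperimeter s = (336+616+865.2)/2 = 908.6.
Perimeter = 336 + 616 + 865.2 = 1817.2.

perimeter ≈ 1817.20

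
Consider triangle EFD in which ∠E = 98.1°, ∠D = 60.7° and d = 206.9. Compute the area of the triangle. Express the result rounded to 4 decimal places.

The third angle is ∠F = 180° − ∠D − ∠E = 21.20°.
Law of sines: e = d·sin E/sin D ≈ 234.88.
Law of sines: f = d·sin F/sin D ≈ 85.796.
Area = ½·d·e·sin F ≈ 8787.1.

8787.0582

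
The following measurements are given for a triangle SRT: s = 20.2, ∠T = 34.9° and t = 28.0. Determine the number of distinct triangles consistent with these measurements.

1

s·sin T = 20.2·sin(34.9°) ≈ 11.56.
Since t ≥ s, exactly one triangle exists.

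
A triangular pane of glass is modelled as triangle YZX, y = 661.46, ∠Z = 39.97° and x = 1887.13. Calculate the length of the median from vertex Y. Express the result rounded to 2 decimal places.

By the law of cosines, z² = x² + y² − 2·x·y·cos Z = 2.0855e+06, so z ≈ 1444.1.
Median from Y: ½√(2·z² + 2·x² − y²) ≈ 1647.4.

1647.42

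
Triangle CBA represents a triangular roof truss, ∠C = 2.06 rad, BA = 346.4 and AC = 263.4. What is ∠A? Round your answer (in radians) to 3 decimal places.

∠A ≈ 0.346 rad

Law of sines: sin B = AC·sin C/BA ≈ 0.67120.
Since BA ≥ AC, only the acute value applies: ∠B ≈ 0.736 rad.
Then ∠A = π − ∠C − ∠B ≈ 0.346 rad.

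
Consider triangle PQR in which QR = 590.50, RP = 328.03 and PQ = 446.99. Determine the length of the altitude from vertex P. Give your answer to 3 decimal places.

Semiperimeter s = (590.5 + 328.03 + 446.99)/2 = 682.76.
Heron's formula: area = √(682.76·92.26·354.73·235.77) ≈ 72583.
The altitude from P has length 2·area/QR ≈ 245.84.

245.835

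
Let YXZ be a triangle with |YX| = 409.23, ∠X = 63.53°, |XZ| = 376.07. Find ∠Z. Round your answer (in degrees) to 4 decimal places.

62.1363

By the law of cosines, |ZY|² = |YX|² + |XZ|² − 2·|YX|·|XZ|·cos X = 1.717e+05, so |ZY| ≈ 414.37.
Law of cosines again: cos Z = (|XZ|² + |ZY|² − |YX|²)/(2·|XZ|·|ZY|) ≈ 0.46737, so ∠Z ≈ 62.14°.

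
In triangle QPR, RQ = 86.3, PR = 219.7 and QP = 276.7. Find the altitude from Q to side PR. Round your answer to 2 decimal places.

Semiperimeter s = (219.7 + 86.3 + 276.7)/2 = 291.35.
Heron's formula: area = √(291.35·71.65·205.05·14.65) ≈ 7918.9.
The altitude from Q has length 2·area/PR ≈ 72.088.

h_Q ≈ 72.09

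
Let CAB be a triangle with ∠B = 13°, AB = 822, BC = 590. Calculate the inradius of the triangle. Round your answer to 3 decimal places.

r ≈ 64.459

By the law of cosines, CA² = AB² + BC² − 2·AB·BC·cos B = 78684, so CA ≈ 280.51.
Area = ½·AB·BC·sin B ≈ 54548.
Semiperimeter s = (822+590+280.51)/2 = 846.25.
Inradius = area/s = 54548/846.25 ≈ 64.459.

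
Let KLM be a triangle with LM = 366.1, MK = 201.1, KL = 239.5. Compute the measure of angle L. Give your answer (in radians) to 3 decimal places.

0.534

By the law of cosines, cos L = (KL² + LM² − MK²) / (2·KL·LM) ≈ 0.86078, so ∠L ≈ 0.534 rad.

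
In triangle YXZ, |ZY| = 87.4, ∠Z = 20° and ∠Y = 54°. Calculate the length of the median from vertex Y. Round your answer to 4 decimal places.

54.3159

The third angle is ∠X = 180° − ∠Z − ∠Y = 106.00°.
Law of sines: |XZ| = |ZY|·sin Y/sin X ≈ 73.558.
Law of sines: |YX| = |ZY|·sin Z/sin X ≈ 31.097.
Median from Y: ½√(2·|ZY|² + 2·|YX|² − |XZ|²) ≈ 54.316.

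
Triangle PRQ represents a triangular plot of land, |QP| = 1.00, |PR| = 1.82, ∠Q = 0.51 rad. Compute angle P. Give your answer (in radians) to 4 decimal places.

Law of sines: sin R = |QP|·sin Q/|PR| ≈ 0.26823.
Since |PR| ≥ |QP|, only the acute value applies: ∠R ≈ 0.272 rad.
Then ∠P = π − ∠Q − ∠R ≈ 2.360 rad.

∠P ≈ 2.3600 rad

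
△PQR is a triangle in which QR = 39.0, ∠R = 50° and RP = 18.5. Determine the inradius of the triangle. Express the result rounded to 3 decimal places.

r ≈ 6.274

By the law of cosines, PQ² = QR² + RP² − 2·QR·RP·cos R = 935.71, so PQ ≈ 30.589.
Area = ½·QR·RP·sin R ≈ 276.35.
Semiperimeter s = (39+18.5+30.589)/2 = 44.045.
Inradius = area/s = 276.35/44.045 ≈ 6.2743.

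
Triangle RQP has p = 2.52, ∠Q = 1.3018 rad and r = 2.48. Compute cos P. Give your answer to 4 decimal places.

cos P ≈ 0.5975

By the law of cosines, q² = p² + r² − 2·p·r·cos Q = 9.179, so q ≈ 3.0297.
Law of cosines again: cos P = (r² + q² − p²)/(2·r·q) ≈ 0.59751, so ∠P ≈ 0.9304 rad.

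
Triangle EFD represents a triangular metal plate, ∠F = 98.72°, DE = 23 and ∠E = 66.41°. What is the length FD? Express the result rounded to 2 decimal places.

The third angle is ∠D = 180° − ∠E − ∠F = 14.87°.
Law of sines: FD = DE·sin E/sin F ≈ 21.324.

21.32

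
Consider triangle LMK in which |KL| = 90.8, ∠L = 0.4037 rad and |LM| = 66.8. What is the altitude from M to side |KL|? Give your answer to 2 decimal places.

By the law of cosines, |MK|² = |KL|² + |LM|² − 2·|KL|·|LM|·cos L = 1551.2, so |MK| ≈ 39.385.
Area = ½·|KL|·|LM|·sin L ≈ 1191.3.
The altitude from M has length 2·area/|KL| ≈ 26.241.

h_M ≈ 26.24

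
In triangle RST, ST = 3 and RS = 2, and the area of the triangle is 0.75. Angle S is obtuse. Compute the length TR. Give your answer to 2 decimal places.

4.96

From area = ½·RS·ST·sin S, we get sin S = 2·area/(RS·ST) ≈ 0.25000.
Taking the obtuse solution, ∠S ≈ 165.52°.
Law of cosines then gives TR ≈ 4.9617.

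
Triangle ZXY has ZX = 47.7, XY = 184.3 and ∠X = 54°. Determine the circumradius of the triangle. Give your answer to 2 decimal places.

R ≈ 99.48

By the law of cosines, YZ² = ZX² + XY² − 2·ZX·XY·cos X = 25907, so YZ ≈ 160.96.
Area = ½·ZX·XY·sin X ≈ 3556.1.
Circumradius = YZ/(2 sin X) ≈ 99.477.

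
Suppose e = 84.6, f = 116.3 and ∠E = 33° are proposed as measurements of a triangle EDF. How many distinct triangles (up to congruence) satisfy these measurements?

f·sin E = 116.3·sin(33°) ≈ 63.34.
Since f sin E < e < f (63.34 < 84.6 < 116.3), two triangles exist.

2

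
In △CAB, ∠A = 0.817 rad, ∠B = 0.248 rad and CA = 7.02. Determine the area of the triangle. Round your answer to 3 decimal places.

area ≈ 64.024

The third angle is ∠C = π − ∠A − ∠B = 2.077 rad.
Law of sines: AB = CA·sin C/sin B ≈ 25.018.
Law of sines: BC = CA·sin A/sin B ≈ 20.851.
Area = ½·CA·AB·sin A ≈ 64.024.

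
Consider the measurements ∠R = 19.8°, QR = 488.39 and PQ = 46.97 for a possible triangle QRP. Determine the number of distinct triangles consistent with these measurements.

QR·sin R = 488.39·sin(19.8°) ≈ 165.4.
Since PQ = 46.97 < 165.4 = QR sin R, no triangle exists.

0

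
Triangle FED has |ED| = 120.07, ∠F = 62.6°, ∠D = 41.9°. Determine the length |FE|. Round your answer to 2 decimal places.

The third angle is ∠E = 180° − ∠D − ∠F = 75.50°.
Law of sines: |FE| = |ED|·sin D/sin F ≈ 90.319.

90.32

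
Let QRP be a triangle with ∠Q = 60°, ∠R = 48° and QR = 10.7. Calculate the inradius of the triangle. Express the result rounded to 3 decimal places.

The third angle is ∠P = 180° − ∠Q − ∠R = 72.00°.
Law of sines: RP = QR·sin Q/sin P ≈ 9.7433.
Law of sines: PQ = QR·sin R/sin P ≈ 8.3609.
Area = ½·QR·RP·sin R ≈ 38.738.
Semiperimeter s = (9.7433+8.3609+10.7)/2 = 14.402.
Inradius = area/s = 38.738/14.402 ≈ 2.6897.

2.690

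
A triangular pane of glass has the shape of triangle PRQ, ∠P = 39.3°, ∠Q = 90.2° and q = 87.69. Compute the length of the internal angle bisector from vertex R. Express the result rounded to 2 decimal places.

The third angle is ∠R = 180° − ∠Q − ∠P = 50.50°.
Law of sines: p = q·sin P/sin Q ≈ 55.542.
Law of sines: r = q·sin R/sin Q ≈ 67.664.
The bisector from R has length 2·q·p·cos(∠R/2)/(q+p) ≈ 61.51.

t_R ≈ 61.51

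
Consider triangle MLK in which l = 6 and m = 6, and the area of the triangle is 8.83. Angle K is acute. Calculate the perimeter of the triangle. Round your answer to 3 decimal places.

perimeter ≈ 15.043

From area = ½·m·l·sin K, we get sin K = 2·area/(m·l) ≈ 0.49056.
Taking the acute solution, ∠K ≈ 29.38°.
Law of cosines then gives k ≈ 3.0428.
Perimeter = 6 + 6 + 3.0428 = 15.043.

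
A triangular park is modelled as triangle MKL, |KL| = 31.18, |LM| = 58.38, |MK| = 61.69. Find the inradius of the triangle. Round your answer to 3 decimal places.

Semiperimeter s = (31.18 + 58.38 + 61.69)/2 = 75.625.
Heron's formula: area = √(75.625·44.445·17.245·13.935) ≈ 898.73.
Inradius = area/s = 898.73/75.625 ≈ 11.884.

r ≈ 11.884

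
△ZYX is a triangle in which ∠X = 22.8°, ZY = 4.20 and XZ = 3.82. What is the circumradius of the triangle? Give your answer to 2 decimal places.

Law of sines: sin Y = XZ·sin X/ZY ≈ 0.35245.
Since ZY ≥ XZ, only the acute value applies: ∠Y ≈ 20.64°.
Then ∠Z = 180° − ∠X − ∠Y ≈ 136.56°.
Law of sines gives YX = ZY·sin Z/sin X ≈ 7.452.
Circumradius = ZY/(2 sin X) ≈ 5.4191.

R ≈ 5.42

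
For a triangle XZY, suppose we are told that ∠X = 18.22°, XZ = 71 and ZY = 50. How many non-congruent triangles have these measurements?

XZ·sin X = 71·sin(18.22°) ≈ 22.2.
Since XZ sin X < ZY < XZ (22.2 < 50 < 71), two triangles exist.

2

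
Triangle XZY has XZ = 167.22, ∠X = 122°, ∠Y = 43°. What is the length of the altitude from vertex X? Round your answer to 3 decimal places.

The third angle is ∠Z = 180° − ∠Y − ∠X = 15.00°.
Law of sines: ZY = XZ·sin X/sin Y ≈ 207.93.
Law of sines: YX = XZ·sin Z/sin Y ≈ 63.46.
Area = ½·XZ·ZY·sin Z ≈ 4499.7.
The altitude from X has length 2·area/ZY ≈ 43.28.

43.280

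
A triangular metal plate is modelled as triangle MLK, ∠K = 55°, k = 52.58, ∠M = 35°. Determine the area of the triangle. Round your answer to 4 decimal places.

The third angle is ∠L = 180° − ∠K − ∠M = 90.00°.
Law of sines: m = k·sin M/sin K ≈ 36.817.
Law of sines: l = k·sin L/sin K ≈ 64.188.
Area = ½·k·m·sin L ≈ 967.92.

area ≈ 967.9166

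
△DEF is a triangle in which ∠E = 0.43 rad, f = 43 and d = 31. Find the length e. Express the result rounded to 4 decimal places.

By the law of cosines, e² = f² + d² − 2·f·d·cos E = 386.7, so e ≈ 19.665.

19.6646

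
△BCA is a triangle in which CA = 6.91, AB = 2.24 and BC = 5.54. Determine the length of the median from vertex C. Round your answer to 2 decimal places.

m_C ≈ 6.16

Median from C: ½√(2·BC² + 2·CA² − AB²) ≈ 6.1616.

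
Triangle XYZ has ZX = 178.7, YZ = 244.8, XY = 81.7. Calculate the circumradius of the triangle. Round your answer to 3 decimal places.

By the law of cosines, cos X = (ZX² + XY² − YZ²) / (2·ZX·XY) ≈ -0.73009, so ∠X ≈ 136.89°.
Circumradius = YZ/(2 sin X) ≈ 179.12.

179.119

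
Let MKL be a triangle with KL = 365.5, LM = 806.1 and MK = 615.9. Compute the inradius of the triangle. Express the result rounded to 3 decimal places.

r ≈ 119.976

Semiperimeter s = (365.5 + 806.1 + 615.9)/2 = 893.75.
Heron's formula: area = √(893.75·528.25·87.65·277.85) ≈ 1.0723e+05.
Inradius = area/s = 1.0723e+05/893.75 ≈ 119.98.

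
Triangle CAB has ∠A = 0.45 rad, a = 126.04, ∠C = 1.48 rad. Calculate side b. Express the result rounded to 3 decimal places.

271.276

The third angle is ∠B = π − ∠C − ∠A = 1.212 rad.
Law of sines: b = a·sin B/sin A ≈ 271.28.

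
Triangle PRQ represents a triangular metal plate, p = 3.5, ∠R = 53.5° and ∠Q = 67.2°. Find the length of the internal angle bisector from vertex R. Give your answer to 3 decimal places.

3.234

The third angle is ∠P = 180° − ∠R − ∠Q = 59.30°.
Law of sines: r = p·sin R/sin P ≈ 3.2721.
Law of sines: q = p·sin Q/sin P ≈ 3.7524.
The bisector from R has length 2·q·p·cos(∠R/2)/(q+p) ≈ 3.2342.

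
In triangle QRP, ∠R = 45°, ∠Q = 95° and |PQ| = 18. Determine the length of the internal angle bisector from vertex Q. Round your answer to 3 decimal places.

t_Q ≈ 11.581

The third angle is ∠P = 180° − ∠Q − ∠R = 40.00°.
Law of sines: |RP| = |PQ|·sin Q/sin R ≈ 25.359.
Law of sines: |QR| = |PQ|·sin P/sin R ≈ 16.363.
The bisector from Q has length 2·|PQ|·|QR|·cos(∠Q/2)/(|PQ|+|QR|) ≈ 11.581.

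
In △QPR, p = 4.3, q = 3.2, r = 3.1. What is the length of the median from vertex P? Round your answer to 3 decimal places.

2.303

Median from P: ½√(2·r² + 2·q² − p²) ≈ 2.3027.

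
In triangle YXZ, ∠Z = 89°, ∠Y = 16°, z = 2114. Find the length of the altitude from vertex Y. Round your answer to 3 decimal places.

The third angle is ∠X = 180° − ∠Z − ∠Y = 75.00°.
Law of sines: y = z·sin Y/sin Z ≈ 582.79.
Law of sines: x = z·sin X/sin Z ≈ 2042.3.
Area = ½·z·y·sin X ≈ 5.9502e+05.
The altitude from Y has length 2·area/y ≈ 2042.

h_Y ≈ 2041.967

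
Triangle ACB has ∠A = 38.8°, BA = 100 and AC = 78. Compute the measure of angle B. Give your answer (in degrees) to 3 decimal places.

By the law of cosines, CB² = BA² + AC² − 2·BA·AC·cos A = 3926.3, so CB ≈ 62.66.
Law of cosines again: cos B = (CB² + BA² − AC²)/(2·CB·BA) ≈ 0.62578, so ∠B ≈ 51.26°.

∠B ≈ 51.261°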